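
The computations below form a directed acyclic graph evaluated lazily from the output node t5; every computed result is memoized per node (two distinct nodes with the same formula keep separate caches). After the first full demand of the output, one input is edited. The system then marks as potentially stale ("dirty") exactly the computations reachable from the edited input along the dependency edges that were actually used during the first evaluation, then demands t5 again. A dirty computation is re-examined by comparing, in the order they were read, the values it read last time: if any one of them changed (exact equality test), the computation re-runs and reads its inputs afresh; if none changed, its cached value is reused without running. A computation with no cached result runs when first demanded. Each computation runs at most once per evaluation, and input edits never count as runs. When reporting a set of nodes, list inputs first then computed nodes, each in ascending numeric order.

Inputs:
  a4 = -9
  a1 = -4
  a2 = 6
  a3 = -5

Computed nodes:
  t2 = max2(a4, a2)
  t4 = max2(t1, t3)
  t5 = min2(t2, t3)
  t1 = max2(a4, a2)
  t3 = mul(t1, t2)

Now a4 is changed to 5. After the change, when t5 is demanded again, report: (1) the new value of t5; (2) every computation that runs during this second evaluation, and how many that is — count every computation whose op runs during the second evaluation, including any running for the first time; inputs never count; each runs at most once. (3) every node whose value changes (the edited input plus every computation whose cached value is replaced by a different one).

Demanding t5 again yields 6.
2 computations run: t1, t2.
The nodes whose values change: a4.
Note where the cutoff bites: t3 is checked, finds nothing changed, and keeps its cache.

First demand of the output computes:
  t1 = max2(-9, 6) = 6
  t2 = max2(-9, 6) = 6
  t3 = mul(6, 6) = 36
  t5 = min2(6, 36) = 6

After the edit, cleaning proceeds:
  t1: a read changed (a4 -9->5) — executes, giving 6 — identical to its old value.
  t2: a read changed (a4 -9->5) — executes, giving 6 — identical to its old value.
  t3: dirty, but its reads are unchanged (t1 unchanged, t2 unchanged); cached 36 stands.
  t5: dirty, but its reads are unchanged (t2 unchanged, t3 unchanged); cached 6 stands.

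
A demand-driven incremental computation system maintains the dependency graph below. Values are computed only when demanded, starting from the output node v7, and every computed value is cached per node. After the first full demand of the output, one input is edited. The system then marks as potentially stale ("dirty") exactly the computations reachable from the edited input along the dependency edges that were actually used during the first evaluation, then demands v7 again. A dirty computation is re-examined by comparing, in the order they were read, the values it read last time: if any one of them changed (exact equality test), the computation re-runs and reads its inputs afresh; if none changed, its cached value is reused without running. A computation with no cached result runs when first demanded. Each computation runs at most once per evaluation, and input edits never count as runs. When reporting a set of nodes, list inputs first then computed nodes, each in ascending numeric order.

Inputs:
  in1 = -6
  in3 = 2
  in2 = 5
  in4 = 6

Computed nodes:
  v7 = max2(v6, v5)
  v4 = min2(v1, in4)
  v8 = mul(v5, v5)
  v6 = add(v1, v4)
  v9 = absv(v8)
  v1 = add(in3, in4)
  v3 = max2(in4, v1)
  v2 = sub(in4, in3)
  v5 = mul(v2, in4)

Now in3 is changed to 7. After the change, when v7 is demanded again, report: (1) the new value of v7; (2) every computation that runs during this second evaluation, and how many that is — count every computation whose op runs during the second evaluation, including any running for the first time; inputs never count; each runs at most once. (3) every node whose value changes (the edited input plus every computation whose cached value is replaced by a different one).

New value of v7: 19.
Computations that run: v1, v2, v4, v5, v6, v7 — 6 in total.
Values that change: in3, v1, v2, v5, v6, v7.

First evaluation (everything demanded from the output):
  v1 = add(2, 6) = 8
  v2 = sub(6, 2) = 4
  v4 = min2(8, 6) = 6
  v5 = mul(4, 6) = 24
  v6 = add(8, 6) = 14
  v7 = max2(14, 24) = 24

Propagation after the edit:
  v1: runs — in3 2->7; result 13.
  v2: runs — in3 2->7; result -1.
  v4: runs — v1 8->13; result 6 (same value as before).
  v5: runs — v2 4->-1; result -6.
  v6: runs — v1 8->13; result 19.
  v7: runs — v6 14->19; v5 24->-6; result 19.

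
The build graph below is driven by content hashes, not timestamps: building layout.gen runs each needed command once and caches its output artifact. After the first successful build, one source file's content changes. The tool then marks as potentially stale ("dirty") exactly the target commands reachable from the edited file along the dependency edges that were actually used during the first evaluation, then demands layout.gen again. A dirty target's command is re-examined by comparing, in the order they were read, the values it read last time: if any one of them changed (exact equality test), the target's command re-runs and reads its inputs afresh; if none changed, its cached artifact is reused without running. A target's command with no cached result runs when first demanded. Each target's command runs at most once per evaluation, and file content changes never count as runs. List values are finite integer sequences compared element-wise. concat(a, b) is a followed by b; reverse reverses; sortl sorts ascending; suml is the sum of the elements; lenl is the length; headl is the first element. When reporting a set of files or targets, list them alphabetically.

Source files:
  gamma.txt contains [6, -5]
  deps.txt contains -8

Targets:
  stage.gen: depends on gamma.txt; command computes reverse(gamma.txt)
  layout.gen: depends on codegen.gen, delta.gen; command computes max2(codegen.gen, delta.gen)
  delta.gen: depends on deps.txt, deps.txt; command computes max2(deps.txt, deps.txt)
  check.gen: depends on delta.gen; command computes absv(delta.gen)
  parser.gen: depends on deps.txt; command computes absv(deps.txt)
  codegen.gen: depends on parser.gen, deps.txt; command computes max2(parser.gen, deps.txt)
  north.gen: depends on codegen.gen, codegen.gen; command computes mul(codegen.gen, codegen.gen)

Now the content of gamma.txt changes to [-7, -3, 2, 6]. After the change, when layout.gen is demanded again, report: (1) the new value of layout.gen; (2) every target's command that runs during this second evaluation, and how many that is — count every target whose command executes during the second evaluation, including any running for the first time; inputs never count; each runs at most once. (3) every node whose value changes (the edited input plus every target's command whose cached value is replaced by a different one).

layout.gen now evaluates to 8.
Run set: none (0 run).
Changed values: gamma.txt.
The important point: nothing the output needs ever reads gamma.txt, so the edit is invisible to it.

Initial pass — values computed on the first demand:
  delta.gen = max2(-8, -8) = -8
  parser.gen = absv(-8) = 8
  codegen.gen = max2(8, -8) = 8
  layout.gen = max2(8, -8) = 8

Second demand — change propagation:
  no demanded computation ever read gamma.txt, so the edit dirties nothing and nothing runs.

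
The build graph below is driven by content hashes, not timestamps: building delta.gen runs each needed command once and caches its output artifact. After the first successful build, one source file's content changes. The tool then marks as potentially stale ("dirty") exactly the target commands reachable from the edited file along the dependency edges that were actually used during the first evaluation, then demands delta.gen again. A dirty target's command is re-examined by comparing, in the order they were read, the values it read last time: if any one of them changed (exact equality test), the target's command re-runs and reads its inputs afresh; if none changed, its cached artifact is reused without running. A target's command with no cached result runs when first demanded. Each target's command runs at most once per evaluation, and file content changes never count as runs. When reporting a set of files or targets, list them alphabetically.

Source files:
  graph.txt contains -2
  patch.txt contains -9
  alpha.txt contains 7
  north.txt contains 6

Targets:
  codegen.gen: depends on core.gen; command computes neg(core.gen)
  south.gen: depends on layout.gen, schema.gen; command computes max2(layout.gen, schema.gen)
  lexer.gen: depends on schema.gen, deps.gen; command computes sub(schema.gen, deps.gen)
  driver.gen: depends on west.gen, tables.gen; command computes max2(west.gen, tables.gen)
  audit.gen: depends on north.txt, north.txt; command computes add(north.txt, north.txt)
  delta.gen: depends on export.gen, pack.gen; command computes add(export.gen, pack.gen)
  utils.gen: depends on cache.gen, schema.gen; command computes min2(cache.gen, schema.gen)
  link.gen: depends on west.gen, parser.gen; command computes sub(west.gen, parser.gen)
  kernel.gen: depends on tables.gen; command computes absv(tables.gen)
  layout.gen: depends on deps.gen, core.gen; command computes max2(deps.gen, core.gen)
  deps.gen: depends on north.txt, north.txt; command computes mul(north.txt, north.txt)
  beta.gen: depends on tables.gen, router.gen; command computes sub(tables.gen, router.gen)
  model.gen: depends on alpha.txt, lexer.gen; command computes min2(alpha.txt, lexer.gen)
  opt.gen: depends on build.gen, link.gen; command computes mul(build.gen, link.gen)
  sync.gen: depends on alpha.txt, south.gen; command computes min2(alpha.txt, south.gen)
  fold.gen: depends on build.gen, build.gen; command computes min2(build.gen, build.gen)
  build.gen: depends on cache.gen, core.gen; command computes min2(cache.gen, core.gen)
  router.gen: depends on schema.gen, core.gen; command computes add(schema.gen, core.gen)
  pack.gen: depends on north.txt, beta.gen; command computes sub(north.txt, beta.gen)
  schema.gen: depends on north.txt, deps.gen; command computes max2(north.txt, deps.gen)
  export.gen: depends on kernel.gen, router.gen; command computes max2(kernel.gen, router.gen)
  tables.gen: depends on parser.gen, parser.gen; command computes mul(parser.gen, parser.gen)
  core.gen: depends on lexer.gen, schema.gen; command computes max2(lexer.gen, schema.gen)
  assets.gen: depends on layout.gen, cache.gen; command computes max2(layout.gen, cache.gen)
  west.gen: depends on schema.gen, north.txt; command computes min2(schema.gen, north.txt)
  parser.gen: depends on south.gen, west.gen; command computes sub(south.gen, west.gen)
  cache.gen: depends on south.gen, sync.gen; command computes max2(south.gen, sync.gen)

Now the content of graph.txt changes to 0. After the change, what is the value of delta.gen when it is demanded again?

delta.gen now evaluates to 78.
The important point: nothing the output needs ever reads graph.txt, so the edit is invisible to it.

Initial pass — values computed on the first demand:
  deps.gen = mul(6, 6) = 36
  schema.gen = max2(6, 36) = 36
  lexer.gen = sub(36, 36) = 0
  core.gen = max2(0, 36) = 36
  layout.gen = max2(36, 36) = 36
  router.gen = add(36, 36) = 72
  south.gen = max2(36, 36) = 36
  west.gen = min2(36, 6) = 6
  parser.gen = sub(36, 6) = 30
  tables.gen = mul(30, 30) = 900
  beta.gen = sub(900, 72) = 828
  kernel.gen = absv(900) = 900
  export.gen = max2(900, 72) = 900
  pack.gen = sub(6, 828) = -822
  delta.gen = add(900, -822) = 78

Second demand — change propagation:
  no demanded computation ever read graph.txt, so the edit dirties nothing and nothing runs.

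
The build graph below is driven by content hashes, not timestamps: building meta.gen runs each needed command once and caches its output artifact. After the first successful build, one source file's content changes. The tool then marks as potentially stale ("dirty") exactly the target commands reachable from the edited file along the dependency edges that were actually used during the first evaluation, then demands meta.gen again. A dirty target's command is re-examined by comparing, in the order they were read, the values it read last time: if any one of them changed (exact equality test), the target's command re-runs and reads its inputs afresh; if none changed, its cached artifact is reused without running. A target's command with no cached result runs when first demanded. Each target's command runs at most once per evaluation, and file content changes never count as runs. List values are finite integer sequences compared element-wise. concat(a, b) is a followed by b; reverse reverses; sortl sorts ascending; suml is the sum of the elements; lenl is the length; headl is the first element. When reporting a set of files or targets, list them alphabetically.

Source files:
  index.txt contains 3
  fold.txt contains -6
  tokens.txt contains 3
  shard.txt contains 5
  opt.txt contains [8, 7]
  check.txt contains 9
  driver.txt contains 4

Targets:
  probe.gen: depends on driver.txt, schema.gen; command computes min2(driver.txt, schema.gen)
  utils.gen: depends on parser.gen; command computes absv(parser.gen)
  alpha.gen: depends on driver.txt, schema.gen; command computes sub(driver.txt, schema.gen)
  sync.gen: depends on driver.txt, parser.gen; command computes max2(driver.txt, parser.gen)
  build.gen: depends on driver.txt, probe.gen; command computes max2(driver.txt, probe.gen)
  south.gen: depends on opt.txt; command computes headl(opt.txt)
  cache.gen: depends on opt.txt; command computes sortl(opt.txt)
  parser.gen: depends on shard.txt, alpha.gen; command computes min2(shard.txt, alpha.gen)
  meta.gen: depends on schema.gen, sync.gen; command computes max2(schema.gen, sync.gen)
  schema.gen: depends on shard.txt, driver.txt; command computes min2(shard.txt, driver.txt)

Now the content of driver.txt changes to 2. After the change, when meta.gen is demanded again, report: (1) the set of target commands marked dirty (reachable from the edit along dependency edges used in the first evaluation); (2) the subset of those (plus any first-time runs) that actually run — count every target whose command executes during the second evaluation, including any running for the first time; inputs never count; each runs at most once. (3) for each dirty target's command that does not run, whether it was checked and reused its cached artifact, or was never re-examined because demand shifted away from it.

Initial pass — values computed on the first demand:
  schema.gen = min2(5, 4) = 4
  alpha.gen = sub(4, 4) = 0
  parser.gen = min2(5, 0) = 0
  sync.gen = max2(4, 0) = 4
  meta.gen = max2(4, 4) = 4

Second demand — change propagation:
  schema.gen: re-runs because driver.txt 4->2; new result 2.
  alpha.gen: re-runs because driver.txt 4->2; schema.gen 4->2; new result 0 (unchanged).
  parser.gen: re-examined; everything it read last time is the same (shard.txt unchanged, alpha.gen unchanged) — cache 0 kept, no run.
  sync.gen: re-runs because driver.txt 4->2; new result 2.
  meta.gen: re-runs because schema.gen 4->2; sync.gen 4->2; new result 2.

The important point: at parser.gen every value read last time is unchanged, so the dirty flag clears without a run.

Dirty set: alpha.gen, meta.gen, parser.gen, schema.gen, sync.gen.
Run set: alpha.gen, meta.gen, schema.gen, sync.gen (4 run).
Re-examined without running (cache reused): parser.gen.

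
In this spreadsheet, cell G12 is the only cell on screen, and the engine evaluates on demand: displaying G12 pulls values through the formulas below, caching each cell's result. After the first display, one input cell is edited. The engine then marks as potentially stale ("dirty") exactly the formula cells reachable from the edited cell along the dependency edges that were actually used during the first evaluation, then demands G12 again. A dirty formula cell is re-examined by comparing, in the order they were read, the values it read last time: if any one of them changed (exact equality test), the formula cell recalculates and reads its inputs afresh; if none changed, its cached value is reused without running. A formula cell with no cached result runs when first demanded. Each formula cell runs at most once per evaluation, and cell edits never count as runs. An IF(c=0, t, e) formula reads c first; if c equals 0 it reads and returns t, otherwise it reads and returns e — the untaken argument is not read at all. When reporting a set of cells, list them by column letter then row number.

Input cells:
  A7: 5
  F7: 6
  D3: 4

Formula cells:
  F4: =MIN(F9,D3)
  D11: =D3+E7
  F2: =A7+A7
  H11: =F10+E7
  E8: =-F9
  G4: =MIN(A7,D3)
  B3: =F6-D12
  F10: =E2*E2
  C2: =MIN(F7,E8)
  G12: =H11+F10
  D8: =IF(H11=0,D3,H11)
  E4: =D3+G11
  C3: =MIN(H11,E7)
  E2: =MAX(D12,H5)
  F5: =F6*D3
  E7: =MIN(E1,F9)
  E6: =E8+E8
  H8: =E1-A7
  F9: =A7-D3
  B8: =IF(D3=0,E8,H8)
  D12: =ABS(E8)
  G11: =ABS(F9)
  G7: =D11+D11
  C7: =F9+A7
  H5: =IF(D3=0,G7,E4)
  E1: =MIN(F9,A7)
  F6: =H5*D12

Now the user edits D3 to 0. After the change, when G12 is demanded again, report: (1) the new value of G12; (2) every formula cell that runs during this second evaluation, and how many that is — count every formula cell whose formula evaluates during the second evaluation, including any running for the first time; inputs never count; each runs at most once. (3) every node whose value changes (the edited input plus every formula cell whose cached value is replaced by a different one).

Initial pass — values computed on the first demand:
  F9 = 5 - 4 = 1
  E1 = MIN(1, 5) = 1
  E7 = MIN(1, 1) = 1
  E8 = -(1) = -1
  D12 = ABS(-1) = 1
  G11 = ABS(1) = 1
  E4 = 4 + 1 = 5
  H5 = IF(D3=0: D3=4 -> else branch E4) = 5
  E2 = MAX(1, 5) = 5
  F10 = 5 * 5 = 25
  H11 = 25 + 1 = 26
  G12 = 26 + 25 = 51

Second demand — change propagation:
  F9: re-runs because D3 4->0; new result 5.
  E1: re-runs because F9 1->5; new result 5.
  E7: re-runs because E1 1->5; F9 1->5; new result 5.
  D11: newly demanded (no cache) — executes and yields 5.
  E8: re-runs because F9 1->5; new result -5.
  D12: re-runs because E8 -1->-5; new result 5.
  G7: newly demanded (no cache) — executes and yields 10.
  G11: dirty yet unreached — the second evaluation never asks for it.
  E4: dirty yet unreached — the second evaluation never asks for it.
  H5: re-runs because D3 4->0; new result 10.
  E2: re-runs because D12 1->5; H5 5->10; new result 10.
  F10: re-runs because E2 5->10; E2 5->10; new result 100.
  H11: re-runs because F10 25->100; E7 1->5; new result 105.
  G12: re-runs because H11 26->105; F10 25->100; new result 205.

The important point: the flipped condition redirects demand; E4, G11 are left stale, never re-checked.

G12 now evaluates to 205.
Run set: D11, D12, E1, E2, E7, E8, F9, F10, G7, G12, H5, H11 (12 run).
Changed values: D3, D12, E1, E2, E7, E8, F9, F10, G12, H5, H11.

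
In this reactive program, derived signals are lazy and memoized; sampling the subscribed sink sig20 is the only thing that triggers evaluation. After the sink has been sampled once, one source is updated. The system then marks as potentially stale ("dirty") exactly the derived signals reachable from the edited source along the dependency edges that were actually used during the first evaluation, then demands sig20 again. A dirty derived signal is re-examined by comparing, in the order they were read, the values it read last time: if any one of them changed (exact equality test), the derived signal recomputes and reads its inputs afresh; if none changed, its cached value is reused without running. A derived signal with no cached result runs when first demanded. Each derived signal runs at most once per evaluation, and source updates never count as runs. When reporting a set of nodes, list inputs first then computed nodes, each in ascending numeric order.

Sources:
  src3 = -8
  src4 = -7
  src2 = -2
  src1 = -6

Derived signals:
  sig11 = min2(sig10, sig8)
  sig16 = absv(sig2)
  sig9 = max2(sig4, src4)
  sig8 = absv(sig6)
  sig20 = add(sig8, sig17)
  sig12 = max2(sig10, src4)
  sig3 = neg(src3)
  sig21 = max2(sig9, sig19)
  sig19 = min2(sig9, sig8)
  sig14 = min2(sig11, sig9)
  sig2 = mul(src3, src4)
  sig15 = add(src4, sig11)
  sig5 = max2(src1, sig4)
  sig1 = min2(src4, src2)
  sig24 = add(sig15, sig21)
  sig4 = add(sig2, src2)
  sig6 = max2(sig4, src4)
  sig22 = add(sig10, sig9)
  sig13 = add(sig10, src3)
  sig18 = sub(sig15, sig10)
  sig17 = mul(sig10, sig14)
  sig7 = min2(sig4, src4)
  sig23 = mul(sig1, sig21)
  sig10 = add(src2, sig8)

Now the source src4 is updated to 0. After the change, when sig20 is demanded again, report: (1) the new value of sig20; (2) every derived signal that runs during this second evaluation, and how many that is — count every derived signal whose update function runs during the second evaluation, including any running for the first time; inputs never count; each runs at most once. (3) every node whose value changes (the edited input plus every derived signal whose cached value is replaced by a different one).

First demand of the output computes:
  sig2 = mul(-8, -7) = 56
  sig4 = add(56, -2) = 54
  sig6 = max2(54, -7) = 54
  sig8 = absv(54) = 54
  sig9 = max2(54, -7) = 54
  sig10 = add(-2, 54) = 52
  sig11 = min2(52, 54) = 52
  sig14 = min2(52, 54) = 52
  sig17 = mul(52, 52) = 2704
  sig20 = add(54, 2704) = 2758

After the edit, cleaning proceeds:
  sig2: a read changed (src4 -7->0) — executes, giving 0.
  sig4: a read changed (sig2 56->0) — executes, giving -2.
  sig6: a read changed (sig4 54->-2; src4 -7->0) — executes, giving 0.
  sig8: a read changed (sig6 54->0) — executes, giving 0.
  sig9: a read changed (sig4 54->-2; src4 -7->0) — executes, giving 0.
  sig10: a read changed (sig8 54->0) — executes, giving -2.
  sig11: a read changed (sig10 52->-2; sig8 54->0) — executes, giving -2.
  sig14: a read changed (sig11 52->-2; sig9 54->0) — executes, giving -2.
  sig17: a read changed (sig10 52->-2; sig14 52->-2) — executes, giving 4.
  sig20: a read changed (sig8 54->0; sig17 2704->4) — executes, giving 4.

Demanding sig20 again yields 4.
10 derived signals run: sig2, sig4, sig6, sig8, sig9, sig10, sig11, sig14, sig17, sig20.
The nodes whose values change: src4, sig2, sig4, sig6, sig8, sig9, sig10, sig11, sig14, sig17, sig20.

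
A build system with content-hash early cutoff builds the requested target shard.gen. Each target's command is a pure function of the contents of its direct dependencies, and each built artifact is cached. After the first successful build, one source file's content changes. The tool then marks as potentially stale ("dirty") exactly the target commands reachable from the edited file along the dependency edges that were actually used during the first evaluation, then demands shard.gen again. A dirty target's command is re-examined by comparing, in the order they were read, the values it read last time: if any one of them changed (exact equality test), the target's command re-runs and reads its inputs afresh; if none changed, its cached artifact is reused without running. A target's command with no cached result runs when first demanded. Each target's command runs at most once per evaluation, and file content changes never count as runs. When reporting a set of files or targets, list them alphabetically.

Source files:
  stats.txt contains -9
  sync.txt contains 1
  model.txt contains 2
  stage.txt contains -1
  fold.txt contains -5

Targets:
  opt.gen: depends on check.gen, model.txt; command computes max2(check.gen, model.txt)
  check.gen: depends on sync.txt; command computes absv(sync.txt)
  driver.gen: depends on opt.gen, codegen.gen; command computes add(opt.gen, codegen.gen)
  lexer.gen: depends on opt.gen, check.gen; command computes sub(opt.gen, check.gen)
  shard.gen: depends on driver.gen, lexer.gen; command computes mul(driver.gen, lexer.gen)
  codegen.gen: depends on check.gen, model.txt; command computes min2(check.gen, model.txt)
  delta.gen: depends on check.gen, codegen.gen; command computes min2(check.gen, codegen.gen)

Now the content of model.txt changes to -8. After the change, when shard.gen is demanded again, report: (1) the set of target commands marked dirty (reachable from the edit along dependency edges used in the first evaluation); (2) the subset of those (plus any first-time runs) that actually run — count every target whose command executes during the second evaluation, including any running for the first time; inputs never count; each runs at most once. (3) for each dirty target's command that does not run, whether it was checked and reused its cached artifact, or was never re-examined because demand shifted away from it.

Marked dirty: codegen.gen, driver.gen, lexer.gen, opt.gen, shard.gen.
Target commands that run: codegen.gen, driver.gen, lexer.gen, opt.gen, shard.gen — 5 in total.
Every dirty target's command ran.

First evaluation (everything demanded from the output):
  check.gen = absv(1) = 1
  codegen.gen = min2(1, 2) = 1
  opt.gen = max2(1, 2) = 2
  driver.gen = add(2, 1) = 3
  lexer.gen = sub(2, 1) = 1
  shard.gen = mul(3, 1) = 3

Propagation after the edit:
  codegen.gen: runs — model.txt 2->-8; result -8.
  opt.gen: runs — model.txt 2->-8; result 1.
  driver.gen: runs — opt.gen 2->1; codegen.gen 1->-8; result -7.
  lexer.gen: runs — opt.gen 2->1; result 0.
  shard.gen: runs — driver.gen 3->-7; lexer.gen 1->0; result 0.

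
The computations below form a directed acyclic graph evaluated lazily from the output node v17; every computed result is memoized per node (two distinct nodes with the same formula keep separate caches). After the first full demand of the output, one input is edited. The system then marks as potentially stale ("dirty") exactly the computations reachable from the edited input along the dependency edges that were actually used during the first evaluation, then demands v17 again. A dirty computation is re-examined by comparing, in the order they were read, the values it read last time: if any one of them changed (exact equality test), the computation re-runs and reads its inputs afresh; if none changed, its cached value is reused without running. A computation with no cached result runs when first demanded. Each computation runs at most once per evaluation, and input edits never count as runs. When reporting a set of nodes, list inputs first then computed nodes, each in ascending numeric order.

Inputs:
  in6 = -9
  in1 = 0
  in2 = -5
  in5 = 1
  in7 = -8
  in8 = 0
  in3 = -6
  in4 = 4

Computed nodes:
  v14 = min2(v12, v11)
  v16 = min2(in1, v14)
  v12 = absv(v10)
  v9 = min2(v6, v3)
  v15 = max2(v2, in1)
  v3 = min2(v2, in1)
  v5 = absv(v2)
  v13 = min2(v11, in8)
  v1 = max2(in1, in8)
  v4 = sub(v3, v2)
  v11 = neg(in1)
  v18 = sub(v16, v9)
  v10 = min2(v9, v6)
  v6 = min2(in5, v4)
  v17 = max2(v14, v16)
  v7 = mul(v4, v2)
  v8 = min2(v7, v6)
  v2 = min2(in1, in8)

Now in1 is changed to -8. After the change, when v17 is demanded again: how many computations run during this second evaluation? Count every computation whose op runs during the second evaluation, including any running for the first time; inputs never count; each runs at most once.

10 computations run: v2, v3, v4, v9, v10, v11, v12, v14, v16, v17.
Note where the cutoff bites: v6 is checked, finds nothing changed, and keeps its cache.

First demand of the output computes:
  v2 = min2(0, 0) = 0
  v3 = min2(0, 0) = 0
  v4 = sub(0, 0) = 0
  v6 = min2(1, 0) = 0
  v9 = min2(0, 0) = 0
  v10 = min2(0, 0) = 0
  v11 = neg(0) = 0
  v12 = absv(0) = 0
  v14 = min2(0, 0) = 0
  v16 = min2(0, 0) = 0
  v17 = max2(0, 0) = 0

After the edit, cleaning proceeds:
  v2: a read changed (in1 0->-8) — executes, giving -8.
  v3: a read changed (v2 0->-8; in1 0->-8) — executes, giving -8.
  v4: a read changed (v3 0->-8; v2 0->-8) — executes, giving 0 — identical to its old value.
  v6: dirty, but its reads are unchanged (in5 unchanged, v4 unchanged); cached 0 stands.
  v9: a read changed (v3 0->-8) — executes, giving -8.
  v10: a read changed (v9 0->-8) — executes, giving -8.
  v11: a read changed (in1 0->-8) — executes, giving 8.
  v12: a read changed (v10 0->-8) — executes, giving 8.
  v14: a read changed (v12 0->8; v11 0->8) — executes, giving 8.
  v16: a read changed (in1 0->-8; v14 0->8) — executes, giving -8.
  v17: a read changed (v14 0->8; v16 0->-8) — executes, giving 8.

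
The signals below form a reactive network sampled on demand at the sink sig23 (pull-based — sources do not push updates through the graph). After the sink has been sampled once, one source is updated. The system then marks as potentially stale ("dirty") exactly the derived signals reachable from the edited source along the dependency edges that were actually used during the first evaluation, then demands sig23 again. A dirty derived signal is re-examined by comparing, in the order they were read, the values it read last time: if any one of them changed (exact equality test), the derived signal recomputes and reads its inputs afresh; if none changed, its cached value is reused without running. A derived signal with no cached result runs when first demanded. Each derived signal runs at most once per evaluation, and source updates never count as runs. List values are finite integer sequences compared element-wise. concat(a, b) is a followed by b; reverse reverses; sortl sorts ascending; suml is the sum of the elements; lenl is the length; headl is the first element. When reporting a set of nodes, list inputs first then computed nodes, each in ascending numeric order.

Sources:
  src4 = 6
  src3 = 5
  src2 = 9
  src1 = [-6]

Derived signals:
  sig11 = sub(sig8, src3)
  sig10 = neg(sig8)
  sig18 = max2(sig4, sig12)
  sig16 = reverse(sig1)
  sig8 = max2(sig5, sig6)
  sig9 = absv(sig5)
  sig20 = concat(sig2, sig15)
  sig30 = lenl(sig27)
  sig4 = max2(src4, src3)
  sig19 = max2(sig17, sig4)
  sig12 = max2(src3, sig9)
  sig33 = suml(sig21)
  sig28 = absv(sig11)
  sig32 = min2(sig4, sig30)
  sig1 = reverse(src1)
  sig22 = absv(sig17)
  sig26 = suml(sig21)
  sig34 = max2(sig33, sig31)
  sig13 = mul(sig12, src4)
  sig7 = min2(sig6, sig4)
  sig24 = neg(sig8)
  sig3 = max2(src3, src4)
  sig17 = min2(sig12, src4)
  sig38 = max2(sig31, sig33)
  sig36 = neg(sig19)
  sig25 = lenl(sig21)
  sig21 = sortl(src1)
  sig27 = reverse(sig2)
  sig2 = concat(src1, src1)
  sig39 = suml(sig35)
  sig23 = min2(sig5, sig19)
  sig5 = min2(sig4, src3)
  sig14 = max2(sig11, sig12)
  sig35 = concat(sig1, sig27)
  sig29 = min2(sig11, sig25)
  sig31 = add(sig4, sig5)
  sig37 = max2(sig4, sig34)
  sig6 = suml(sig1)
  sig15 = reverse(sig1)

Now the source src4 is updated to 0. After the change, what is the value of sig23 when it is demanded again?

sig23 now evaluates to 5.
The important point: at sig9 every value read last time is unchanged, so the dirty flag clears without a run.

Initial pass — values computed on the first demand:
  sig4 = max2(6, 5) = 6
  sig5 = min2(6, 5) = 5
  sig9 = absv(5) = 5
  sig12 = max2(5, 5) = 5
  sig17 = min2(5, 6) = 5
  sig19 = max2(5, 6) = 6
  sig23 = min2(5, 6) = 5

Second demand — change propagation:
  sig4: re-runs because src4 6->0; new result 5.
  sig5: re-runs because sig4 6->5; new result 5 (unchanged).
  sig9: re-examined; everything it read last time is the same (sig5 unchanged) — cache 5 kept, no run.
  sig12: re-examined; everything it read last time is the same (src3 unchanged, sig9 unchanged) — cache 5 kept, no run.
  sig17: re-runs because src4 6->0; new result 0.
  sig19: re-runs because sig17 5->0; sig4 6->5; new result 5.
  sig23: re-runs because sig19 6->5; new result 5 (unchanged).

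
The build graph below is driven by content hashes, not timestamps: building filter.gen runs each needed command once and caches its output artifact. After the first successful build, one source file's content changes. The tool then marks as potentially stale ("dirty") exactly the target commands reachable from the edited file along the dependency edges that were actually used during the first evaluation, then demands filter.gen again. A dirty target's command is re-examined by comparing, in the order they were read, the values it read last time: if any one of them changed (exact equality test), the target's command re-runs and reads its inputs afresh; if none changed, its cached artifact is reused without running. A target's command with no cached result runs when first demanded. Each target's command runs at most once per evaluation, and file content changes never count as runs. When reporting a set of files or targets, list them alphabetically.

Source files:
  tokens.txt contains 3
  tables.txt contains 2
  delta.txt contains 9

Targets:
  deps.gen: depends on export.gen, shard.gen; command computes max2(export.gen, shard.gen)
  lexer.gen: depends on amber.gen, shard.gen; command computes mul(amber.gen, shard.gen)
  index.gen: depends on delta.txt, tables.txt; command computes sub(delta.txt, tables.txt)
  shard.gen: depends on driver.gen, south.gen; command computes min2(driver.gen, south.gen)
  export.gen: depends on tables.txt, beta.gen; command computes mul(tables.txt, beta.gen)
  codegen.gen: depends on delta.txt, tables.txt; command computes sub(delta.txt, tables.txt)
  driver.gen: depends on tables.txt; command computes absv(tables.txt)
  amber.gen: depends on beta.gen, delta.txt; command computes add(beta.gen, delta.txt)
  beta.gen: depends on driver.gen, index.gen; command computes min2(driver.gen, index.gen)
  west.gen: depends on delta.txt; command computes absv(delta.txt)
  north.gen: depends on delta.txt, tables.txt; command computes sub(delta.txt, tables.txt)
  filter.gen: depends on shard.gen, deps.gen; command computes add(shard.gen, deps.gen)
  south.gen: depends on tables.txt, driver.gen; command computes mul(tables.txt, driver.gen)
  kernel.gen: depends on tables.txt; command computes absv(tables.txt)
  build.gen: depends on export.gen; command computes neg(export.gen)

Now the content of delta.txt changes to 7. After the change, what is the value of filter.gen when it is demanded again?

filter.gen now evaluates to 6.
The important point: beta.gen recomputes to an identical value, and the output ends up unchanged.

Initial pass — values computed on the first demand:
  driver.gen = absv(2) = 2
  index.gen = sub(9, 2) = 7
  beta.gen = min2(2, 7) = 2
  export.gen = mul(2, 2) = 4
  south.gen = mul(2, 2) = 4
  shard.gen = min2(2, 4) = 2
  deps.gen = max2(4, 2) = 4
  filter.gen = add(2, 4) = 6

Second demand — change propagation:
  index.gen: re-runs because delta.txt 9->7; new result 5.
  beta.gen: re-runs because index.gen 7->5; new result 2 (unchanged).
  export.gen: re-examined; everything it read last time is the same (tables.txt unchanged, beta.gen unchanged) — cache 4 kept, no run.
  deps.gen: re-examined; everything it read last time is the same (export.gen unchanged, shard.gen unchanged) — cache 4 kept, no run.
  filter.gen: re-examined; everything it read last time is the same (shard.gen unchanged, deps.gen unchanged) — cache 6 kept, no run.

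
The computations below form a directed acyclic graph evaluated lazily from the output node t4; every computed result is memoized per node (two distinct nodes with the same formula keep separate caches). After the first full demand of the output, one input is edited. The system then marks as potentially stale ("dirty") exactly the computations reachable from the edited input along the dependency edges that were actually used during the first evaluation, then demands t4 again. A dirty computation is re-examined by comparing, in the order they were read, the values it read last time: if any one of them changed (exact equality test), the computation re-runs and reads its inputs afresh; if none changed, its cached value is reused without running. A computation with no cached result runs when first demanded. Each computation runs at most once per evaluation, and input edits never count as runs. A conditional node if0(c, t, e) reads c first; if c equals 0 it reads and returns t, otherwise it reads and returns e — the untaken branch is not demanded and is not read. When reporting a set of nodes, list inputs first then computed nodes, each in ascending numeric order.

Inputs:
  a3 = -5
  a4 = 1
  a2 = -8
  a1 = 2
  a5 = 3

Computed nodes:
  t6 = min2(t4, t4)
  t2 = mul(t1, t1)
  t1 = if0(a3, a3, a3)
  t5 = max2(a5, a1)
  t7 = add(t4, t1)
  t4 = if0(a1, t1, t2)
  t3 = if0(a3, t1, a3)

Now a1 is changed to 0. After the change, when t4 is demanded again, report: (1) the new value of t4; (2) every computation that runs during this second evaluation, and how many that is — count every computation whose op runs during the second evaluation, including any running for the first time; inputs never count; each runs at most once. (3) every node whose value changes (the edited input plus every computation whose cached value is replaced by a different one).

First demand of the output computes:
  t1 = if0(a3=-5 -> else branch a3) = -5
  t2 = mul(-5, -5) = 25
  t4 = if0(a1=2 -> else branch t2) = 25

After the edit, cleaning proceeds:
  t4: a read changed (a1 2->0) — executes, giving -5.

Demanding t4 again yields -5.
1 computations run: t4.
The nodes whose values change: a1, t4.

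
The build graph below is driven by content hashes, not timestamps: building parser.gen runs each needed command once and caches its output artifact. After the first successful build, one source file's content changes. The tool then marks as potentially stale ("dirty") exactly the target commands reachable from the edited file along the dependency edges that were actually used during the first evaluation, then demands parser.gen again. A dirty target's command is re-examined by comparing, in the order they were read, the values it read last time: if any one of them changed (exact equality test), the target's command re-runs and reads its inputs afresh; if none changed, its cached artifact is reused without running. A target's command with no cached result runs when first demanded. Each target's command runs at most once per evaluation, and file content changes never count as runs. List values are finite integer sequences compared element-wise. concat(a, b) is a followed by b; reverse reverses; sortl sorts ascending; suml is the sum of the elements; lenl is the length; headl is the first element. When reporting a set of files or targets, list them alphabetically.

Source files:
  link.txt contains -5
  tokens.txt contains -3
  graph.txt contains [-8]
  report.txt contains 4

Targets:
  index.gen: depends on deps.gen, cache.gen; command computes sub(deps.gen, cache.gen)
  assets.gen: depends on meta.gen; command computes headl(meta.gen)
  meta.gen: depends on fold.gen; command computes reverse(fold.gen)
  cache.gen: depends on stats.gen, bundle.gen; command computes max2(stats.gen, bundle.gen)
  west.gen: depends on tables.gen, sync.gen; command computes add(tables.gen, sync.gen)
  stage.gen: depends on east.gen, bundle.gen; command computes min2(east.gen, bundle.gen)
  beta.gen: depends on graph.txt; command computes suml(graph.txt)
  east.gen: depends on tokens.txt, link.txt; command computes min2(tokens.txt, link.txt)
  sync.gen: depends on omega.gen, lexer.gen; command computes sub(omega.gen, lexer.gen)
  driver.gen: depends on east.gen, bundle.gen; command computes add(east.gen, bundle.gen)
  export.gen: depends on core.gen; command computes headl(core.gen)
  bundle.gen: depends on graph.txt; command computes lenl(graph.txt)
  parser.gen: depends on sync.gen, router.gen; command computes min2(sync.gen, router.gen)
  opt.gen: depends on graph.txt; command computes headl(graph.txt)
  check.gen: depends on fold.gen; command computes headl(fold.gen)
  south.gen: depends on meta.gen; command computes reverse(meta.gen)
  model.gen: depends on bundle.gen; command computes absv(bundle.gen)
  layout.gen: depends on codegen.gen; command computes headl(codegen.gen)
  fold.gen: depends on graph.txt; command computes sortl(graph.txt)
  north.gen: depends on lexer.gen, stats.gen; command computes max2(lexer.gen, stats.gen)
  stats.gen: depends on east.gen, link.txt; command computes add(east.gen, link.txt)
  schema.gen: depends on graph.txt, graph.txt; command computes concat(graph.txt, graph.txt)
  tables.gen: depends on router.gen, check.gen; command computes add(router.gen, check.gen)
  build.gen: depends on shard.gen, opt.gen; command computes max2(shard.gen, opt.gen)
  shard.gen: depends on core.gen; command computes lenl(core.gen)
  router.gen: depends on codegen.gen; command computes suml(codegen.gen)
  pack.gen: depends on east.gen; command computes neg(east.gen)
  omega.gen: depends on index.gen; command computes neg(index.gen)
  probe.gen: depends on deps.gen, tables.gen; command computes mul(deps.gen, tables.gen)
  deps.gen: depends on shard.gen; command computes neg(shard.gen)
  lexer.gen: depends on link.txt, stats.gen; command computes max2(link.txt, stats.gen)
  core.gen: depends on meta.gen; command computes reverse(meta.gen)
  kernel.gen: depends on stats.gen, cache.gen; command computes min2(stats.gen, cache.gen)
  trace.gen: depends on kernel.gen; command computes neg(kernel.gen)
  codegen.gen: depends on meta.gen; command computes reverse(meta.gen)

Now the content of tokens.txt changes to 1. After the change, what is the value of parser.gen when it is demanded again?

parser.gen now evaluates to -8.
The important point: east.gen recomputes to an identical value, and the output ends up unchanged.

Initial pass — values computed on the first demand:
  bundle.gen = lenl([-8]) = 1
  east.gen = min2(-3, -5) = -5
  fold.gen = sortl([-8]) = [-8]
  meta.gen = reverse([-8]) = [-8]
  codegen.gen = reverse([-8]) = [-8]
  core.gen = reverse([-8]) = [-8]
  router.gen = suml([-8]) = -8
  shard.gen = lenl([-8]) = 1
  deps.gen = neg(1) = -1
  stats.gen = add(-5, -5) = -10
  cache.gen = max2(-10, 1) = 1
  index.gen = sub(-1, 1) = -2
  lexer.gen = max2(-5, -10) = -5
  omega.gen = neg(-2) = 2
  sync.gen = sub(2, -5) = 7
  parser.gen = min2(7, -8) = -8

Second demand — change propagation:
  east.gen: re-runs because tokens.txt -3->1; new result -5 (unchanged).
  stats.gen: re-examined; everything it read last time is the same (east.gen unchanged, link.txt unchanged) — cache -10 kept, no run.
  cache.gen: re-examined; everything it read last time is the same (stats.gen unchanged, bundle.gen unchanged) — cache 1 kept, no run.
  index.gen: re-examined; everything it read last time is the same (deps.gen unchanged, cache.gen unchanged) — cache -2 kept, no run.
  lexer.gen: re-examined; everything it read last time is the same (link.txt unchanged, stats.gen unchanged) — cache -5 kept, no run.
  omega.gen: re-examined; everything it read last time is the same (index.gen unchanged) — cache 2 kept, no run.
  sync.gen: re-examined; everything it read last time is the same (omega.gen unchanged, lexer.gen unchanged) — cache 7 kept, no run.
  parser.gen: re-examined; everything it read last time is the same (sync.gen unchanged, router.gen unchanged) — cache -8 kept, no run.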